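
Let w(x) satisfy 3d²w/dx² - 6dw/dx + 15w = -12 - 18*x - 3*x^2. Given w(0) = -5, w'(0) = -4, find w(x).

w = -158/125 - 34*x/25 - x**2/5 - 467*cos(2*x)*exp(x)/125 + 137*exp(x)*sin(2*x)/250

Divide through by 3: w'' - 2w' + 5w = -4 - x^2 - 6*x.
Characteristic equation r² - 2r + 5 = 0 has discriminant (-2)² - 4·(5) = -16 < 0, so r = 1 ± 2i.
Hence w_h = C1*cos(2*x)*exp(x) + C2*exp(x)*sin(2*x).
For the particular solution try w_p = A0 + A1*x + A2*x^2. Substituting and matching coefficients of each power of x gives A0 = -158/125, A1 = -34/25, A2 = -1/5, so w_p = -158/125 - 34*x/25 - x^2/5.
General solution: w = -158/125 - 34*x/25 - x^2/5 + C1*cos(2*x)*exp(x) + C2*exp(x)*sin(2*x).
Apply the initial conditions: w(0) = -158/125 + C1 = -5 and w'(0) = -34/25 + C1 + 2*C2 = -4. Solving gives C1 = -467/125, C2 = 137/250.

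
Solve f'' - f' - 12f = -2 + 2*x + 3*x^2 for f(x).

Characteristic equation r² - r - 12 = 0 factors as (r + 3)(r - 4) = 0, so r = -3, 4.
Hence f_h = C1*exp(-3*x) + C2*exp(4*x).
For the particular solution try f_p = A0 + A1*x + A2*x^2. Substituting and matching coefficients of each power of x gives A0 = 13/96, A1 = -1/8, A2 = -1/4, so f_p = 13/96 - x^2/4 - x/8.

f = 13/96 - x**2/4 - x/8 + C1*exp(-3*x) + C2*exp(4*x)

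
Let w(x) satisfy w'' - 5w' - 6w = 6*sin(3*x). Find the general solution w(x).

w = -sin(3*x)/5 + cos(3*x)/5 + C1*exp(-x) + C2*exp(6*x)

Characteristic equation r² - 5r - 6 = 0 factors as (r + 1)(r - 6) = 0, so r = -1, 6.
Hence w_h = C1*exp(-x) + C2*exp(6*x).
Try w_p = A*cos(3*x) + B*sin(3*x). Substituting and equating the coefficients of cos(3x) and sin(3x) gives A = 1/5, B = -1/5, so w_p = -sin(3*x)/5 + cos(3*x)/5.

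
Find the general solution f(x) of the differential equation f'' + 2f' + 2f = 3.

Characteristic equation r² + 2r + 2 = 0 has discriminant (2)² - 4·(2) = -4 < 0, so r = -1 ± i.
Hence f_h = C1*cos(x)*exp(-x) + C2*exp(-x)*sin(x).
For the particular solution try f_p = A0. Substituting and matching coefficients of each power of x gives A0 = 3/2, so f_p = 3/2.

f = 3/2 + C1*cos(x)*exp(-x) + C2*exp(-x)*sin(x)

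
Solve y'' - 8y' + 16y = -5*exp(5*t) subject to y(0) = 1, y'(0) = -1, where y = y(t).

y = -5*exp(5*t) + 6*exp(4*t)

Characteristic equation r² - 8r + 16 = 0 has discriminant (-8)² - 4·(16) = 0, so r = 4 is a repeated root.
Hence y_h = (C1 + C2*t)*exp(4*t).
Try y_p = A*exp(5*t). Substituting into the equation and dividing by exp(5*t) gives A = -5, so y_p = -5*exp(5*t).
General solution: y = -5*exp(5*t) + C1*exp(4*t) + C2*t*exp(4*t).
Apply the initial conditions: y(0) = -5 + C1 = 1 and y'(0) = -25 + C2 + 4*C1 = -1. Solving gives C1 = 6, C2 = 0.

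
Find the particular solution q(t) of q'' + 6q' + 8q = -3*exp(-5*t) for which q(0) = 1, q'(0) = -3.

Characteristic equation r² + 6r + 8 = 0 factors as (r + 4)(r + 2) = 0, so r = -4, -2.
Hence q_h = C1*exp(-4*t) + C2*exp(-2*t).
Try q_p = A*exp(-5*t). Substituting into the equation and dividing by exp(-5*t) gives A = -1, so q_p = -exp(-5*t).
General solution: q = -exp(-5*t) + C1*exp(-4*t) + C2*exp(-2*t).
Apply the initial conditions: q(0) = -1 + C1 + C2 = 1 and q'(0) = 5 - 4*C1 - 2*C2 = -3. Solving gives C1 = 2, C2 = 0.

q = -exp(-5*t) + 2*exp(-4*t)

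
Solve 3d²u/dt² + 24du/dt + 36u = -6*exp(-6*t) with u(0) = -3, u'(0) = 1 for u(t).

Divide through by 3: u'' + 8u' + 12u = -2*exp(-6*t).
Characteristic equation r² + 8r + 12 = 0 factors as (r + 2)(r + 6) = 0, so r = -2, -6.
Hence u_h = C1*exp(-2*t) + C2*exp(-6*t).
Since exp(-6*t) solves the homogeneous equation (r = -6 is a root of multiplicity 1), multiply the trial by t. Try u_p = A*t*exp(-6*t). Substituting into the equation and dividing by exp(-6*t) gives A = 1/2, so u_p = t*exp(-6*t)/2.
General solution: u = C1*exp(-2*t) + C2*exp(-6*t) + t*exp(-6*t)/2.
Apply the initial conditions: u(0) = C1 + C2 = -3 and u'(0) = 1/2 - 6*C2 - 2*C1 = 1. Solving gives C1 = -35/8, C2 = 11/8.

u = -35*exp(-2*t)/8 + 11*exp(-6*t)/8 + t*exp(-6*t)/2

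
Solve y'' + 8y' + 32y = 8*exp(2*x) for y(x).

y = 2*exp(2*x)/13 + C1*cos(4*x)*exp(-4*x) + C2*exp(-4*x)*sin(4*x)

Characteristic equation r² + 8r + 32 = 0 has discriminant (8)² - 4·(32) = -64 < 0, so r = -4 ± 4i.
Hence y_h = C1*cos(4*x)*exp(-4*x) + C2*exp(-4*x)*sin(4*x).
Try y_p = A*exp(2*x). Substituting into the equation and dividing by exp(2*x) gives A = 2/13, so y_p = 2*exp(2*x)/13.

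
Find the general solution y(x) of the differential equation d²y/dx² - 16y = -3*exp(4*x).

y = C1*exp(-4*x) + C2*exp(4*x) - 3*x*exp(4*x)/8

Characteristic equation r² - 16 = 0 factors as (r + 4)(r - 4) = 0, so r = -4, 4.
Hence y_h = C1*exp(-4*x) + C2*exp(4*x).
Since exp(4*x) solves the homogeneous equation (r = 4 is a root of multiplicity 1), multiply the trial by x. Try y_p = A*x*exp(4*x). Substituting into the equation and dividing by exp(4*x) gives A = -3/8, so y_p = -3*x*exp(4*x)/8.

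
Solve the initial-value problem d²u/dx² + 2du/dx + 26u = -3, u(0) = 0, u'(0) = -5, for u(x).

u = -3/26 - 127*exp(-x)*sin(5*x)/130 + 3*cos(5*x)*exp(-x)/26

Characteristic equation r² + 2r + 26 = 0 has discriminant (2)² - 4·(26) = -100 < 0, so r = -1 ± 5i.
Hence u_h = C1*cos(5*x)*exp(-x) + C2*exp(-x)*sin(5*x).
For the particular solution try u_p = A0. Substituting and matching coefficients of each power of x gives A0 = -3/26, so u_p = -3/26.
General solution: u = -3/26 + C1*cos(5*x)*exp(-x) + C2*exp(-x)*sin(5*x).
Apply the initial conditions: u(0) = -3/26 + C1 = 0 and u'(0) = -C1 + 5*C2 = -5. Solving gives C1 = 3/26, C2 = -127/130.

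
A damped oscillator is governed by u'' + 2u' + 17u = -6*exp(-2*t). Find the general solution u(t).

u = -6*exp(-2*t)/17 + C1*cos(4*t)*exp(-t) + C2*exp(-t)*sin(4*t)

Characteristic equation r² + 2r + 17 = 0 has discriminant (2)² - 4·(17) = -64 < 0, so r = -1 ± 4i.
Hence u_h = C1*cos(4*t)*exp(-t) + C2*exp(-t)*sin(4*t).
Try u_p = A*exp(-2*t). Substituting into the equation and dividing by exp(-2*t) gives A = -6/17, so u_p = -6*exp(-2*t)/17.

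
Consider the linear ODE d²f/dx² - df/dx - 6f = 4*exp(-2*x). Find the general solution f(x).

Characteristic equation r² - r - 6 = 0 factors as (r + 2)(r - 3) = 0, so r = -2, 3.
Hence f_h = C1*exp(-2*x) + C2*exp(3*x).
Since exp(-2*x) solves the homogeneous equation (r = -2 is a root of multiplicity 1), multiply the trial by x. Try f_p = A*x*exp(-2*x). Substituting into the equation and dividing by exp(-2*x) gives A = -4/5, so f_p = -4*x*exp(-2*x)/5.

f = C1*exp(-2*x) + C2*exp(3*x) - 4*x*exp(-2*x)/5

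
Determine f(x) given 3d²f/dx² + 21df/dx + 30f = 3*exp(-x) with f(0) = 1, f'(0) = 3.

f = -19*exp(-5*x)/12 + exp(-x)/4 + 7*exp(-2*x)/3

Divide through by 3: f'' + 7f' + 10f = exp(-x).
Characteristic equation r² + 7r + 10 = 0 factors as (r + 2)(r + 5) = 0, so r = -2, -5.
Hence f_h = C1*exp(-2*x) + C2*exp(-5*x).
Try f_p = A*exp(-x). Substituting into the equation and dividing by exp(-x) gives A = 1/4, so f_p = exp(-x)/4.
General solution: f = exp(-x)/4 + C1*exp(-2*x) + C2*exp(-5*x).
Apply the initial conditions: f(0) = 1/4 + C1 + C2 = 1 and f'(0) = -1/4 - 5*C2 - 2*C1 = 3. Solving gives C1 = 7/3, C2 = -19/12.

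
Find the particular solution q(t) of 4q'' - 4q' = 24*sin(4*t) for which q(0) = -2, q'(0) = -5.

q = 3/2 - 61*exp(t)/17 - 6*sin(4*t)/17 + 3*cos(4*t)/34

Divide through by 4: q'' - q' = 6*sin(4*t).
Characteristic equation r² - r = 0 factors as (r - 1)r = 0, so r = 1, 0.
Hence q_h = C1*exp(t) + C2.
Try q_p = A*cos(4*t) + B*sin(4*t). Substituting and equating the coefficients of cos(4t) and sin(4t) gives A = 3/34, B = -6/17, so q_p = -6*sin(4*t)/17 + 3*cos(4*t)/34.
General solution: q = C2 - 6*sin(4*t)/17 + 3*cos(4*t)/34 + C1*exp(t).
Apply the initial conditions: q(0) = 3/34 + C1 + C2 = -2 and q'(0) = -24/17 + C1 = -5. Solving gives C1 = -61/17, C2 = 3/2.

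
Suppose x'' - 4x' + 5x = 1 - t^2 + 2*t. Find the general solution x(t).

x = 43/125 - t**2/5 + 2*t/25 + C1*cos(t)*exp(2*t) + C2*exp(2*t)*sin(t)

Characteristic equation r² - 4r + 5 = 0 has discriminant (-4)² - 4·(5) = -4 < 0, so r = 2 ± i.
Hence x_h = C1*cos(t)*exp(2*t) + C2*exp(2*t)*sin(t).
For the particular solution try x_p = A0 + A1*t + A2*t^2. Substituting and matching coefficients of each power of t gives A0 = 43/125, A1 = 2/25, A2 = -1/5, so x_p = 43/125 - t^2/5 + 2*t/25.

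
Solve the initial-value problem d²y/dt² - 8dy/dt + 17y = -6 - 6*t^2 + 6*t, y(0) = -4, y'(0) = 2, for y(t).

y = -1482/4913 - 6*t**2/17 + 6*t/289 - 18170*cos(t)*exp(4*t)/4913 + 82404*exp(4*t)*sin(t)/4913

Characteristic equation r² - 8r + 17 = 0 has discriminant (-8)² - 4·(17) = -4 < 0, so r = 4 ± i.
Hence y_h = C1*cos(t)*exp(4*t) + C2*exp(4*t)*sin(t).
For the particular solution try y_p = A0 + A1*t + A2*t^2. Substituting and matching coefficients of each power of t gives A0 = -1482/4913, A1 = 6/289, A2 = -6/17, so y_p = -1482/4913 - 6*t^2/17 + 6*t/289.
General solution: y = -1482/4913 - 6*t^2/17 + 6*t/289 + C1*cos(t)*exp(4*t) + C2*exp(4*t)*sin(t).
Apply the initial conditions: y(0) = -1482/4913 + C1 = -4 and y'(0) = 6/289 + C2 + 4*C1 = 2. Solving gives C1 = -18170/4913, C2 = 82404/4913.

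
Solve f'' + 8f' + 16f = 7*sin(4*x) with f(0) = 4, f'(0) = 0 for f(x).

Characteristic equation r² + 8r + 16 = 0 has discriminant (8)² - 4·(16) = 0, so r = -4 is a repeated root.
Hence f_h = (C1 + C2*x)*exp(-4*x).
Try f_p = A*cos(4*x) + B*sin(4*x). Substituting and equating the coefficients of cos(4x) and sin(4x) gives A = -7/32, B = 0, so f_p = -7*cos(4*x)/32.
General solution: f = -7*cos(4*x)/32 + C1*exp(-4*x) + C2*x*exp(-4*x).
Apply the initial conditions: f(0) = -7/32 + C1 = 4 and f'(0) = C2 - 4*C1 = 0. Solving gives C1 = 135/32, C2 = 135/8.

f = -7*cos(4*x)/32 + 135*exp(-4*x)/32 + 135*x*exp(-4*x)/8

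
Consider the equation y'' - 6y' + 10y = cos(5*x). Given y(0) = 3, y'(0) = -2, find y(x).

Characteristic equation r² - 6r + 10 = 0 has discriminant (-6)² - 4·(10) = -4 < 0, so r = 3 ± i.
Hence y_h = C1*cos(x)*exp(3*x) + C2*exp(3*x)*sin(x).
Try y_p = A*cos(5*x) + B*sin(5*x). Substituting and equating the coefficients of cos(5x) and sin(5x) gives A = -1/75, B = -2/75, so y_p = -2*sin(5*x)/75 - cos(5*x)/75.
General solution: y = -2*sin(5*x)/75 - cos(5*x)/75 + C1*cos(x)*exp(3*x) + C2*exp(3*x)*sin(x).
Apply the initial conditions: y(0) = -1/75 + C1 = 3 and y'(0) = -2/15 + C2 + 3*C1 = -2. Solving gives C1 = 226/75, C2 = -818/75.

y = -2*sin(5*x)/75 - cos(5*x)/75 - 818*exp(3*x)*sin(x)/75 + 226*cos(x)*exp(3*x)/75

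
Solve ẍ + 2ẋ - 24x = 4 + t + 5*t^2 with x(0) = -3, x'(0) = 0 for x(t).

Characteristic equation r² + 2r - 24 = 0 factors as (r - 4)(r + 6) = 0, so r = 4, -6.
Hence x_h = C1*exp(4*t) + C2*exp(-6*t).
For the particular solution try x_p = A0 + A1*t + A2*t^2. Substituting and matching coefficients of each power of t gives A0 = -329/1728, A1 = -11/144, A2 = -5/24, so x_p = -329/1728 - 11*t/144 - 5*t^2/24.
General solution: x = -329/1728 - 11*t/144 - 5*t^2/24 + C1*exp(4*t) + C2*exp(-6*t).
Apply the initial conditions: x(0) = -329/1728 + C1 + C2 = -3 and x'(0) = -11/144 - 6*C2 + 4*C1 = 0. Solving gives C1 = -537/320, C2 = -611/540.

x = -329/1728 - 611*exp(-6*t)/540 - 537*exp(4*t)/320 - 11*t/144 - 5*t**2/24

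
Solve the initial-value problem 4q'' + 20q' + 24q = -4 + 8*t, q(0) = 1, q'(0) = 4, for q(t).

q = -4/9 + 8*exp(-2*t) - 59*exp(-3*t)/9 + t/3

Divide through by 4: q'' + 5q' + 6q = -1 + 2*t.
Characteristic equation r² + 5r + 6 = 0 factors as (r + 2)(r + 3) = 0, so r = -2, -3.
Hence q_h = C1*exp(-2*t) + C2*exp(-3*t).
For the particular solution try q_p = A0 + A1*t. Substituting and matching coefficients of each power of t gives A0 = -4/9, A1 = 1/3, so q_p = -4/9 + t/3.
General solution: q = -4/9 + t/3 + C1*exp(-2*t) + C2*exp(-3*t).
Apply the initial conditions: q(0) = -4/9 + C1 + C2 = 1 and q'(0) = 1/3 - 3*C2 - 2*C1 = 4. Solving gives C1 = 8, C2 = -59/9.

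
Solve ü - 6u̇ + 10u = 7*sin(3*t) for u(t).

u = 7*sin(3*t)/325 + 126*cos(3*t)/325 + C1*cos(t)*exp(3*t) + C2*exp(3*t)*sin(t)

Characteristic equation r² - 6r + 10 = 0 has discriminant (-6)² - 4·(10) = -4 < 0, so r = 3 ± i.
Hence u_h = C1*cos(t)*exp(3*t) + C2*exp(3*t)*sin(t).
Try u_p = A*cos(3*t) + B*sin(3*t). Substituting and equating the coefficients of cos(3t) and sin(3t) gives A = 126/325, B = 7/325, so u_p = 7*sin(3*t)/325 + 126*cos(3*t)/325.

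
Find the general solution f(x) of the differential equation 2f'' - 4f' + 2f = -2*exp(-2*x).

Divide through by 2: f'' - 2f' + f = -exp(-2*x).
Characteristic equation r² - 2r + 1 = 0 has discriminant (-2)² - 4·(1) = 0, so r = 1 is a repeated root.
Hence f_h = (C1 + C2*x)*exp(x).
Try f_p = A*exp(-2*x). Substituting into the equation and dividing by exp(-2*x) gives A = -1/9, so f_p = -exp(-2*x)/9.

f = -exp(-2*x)/9 + C1*exp(x) + C2*x*exp(x)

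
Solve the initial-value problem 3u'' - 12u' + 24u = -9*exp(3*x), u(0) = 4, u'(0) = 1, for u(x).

Divide through by 3: u'' - 4u' + 8u = -3*exp(3*x).
Characteristic equation r² - 4r + 8 = 0 has discriminant (-4)² - 4·(8) = -16 < 0, so r = 2 ± 2i.
Hence u_h = C1*cos(2*x)*exp(2*x) + C2*exp(2*x)*sin(2*x).
Try u_p = A*exp(3*x). Substituting into the equation and dividing by exp(3*x) gives A = -3/5, so u_p = -3*exp(3*x)/5.
General solution: u = -3*exp(3*x)/5 + C1*cos(2*x)*exp(2*x) + C2*exp(2*x)*sin(2*x).
Apply the initial conditions: u(0) = -3/5 + C1 = 4 and u'(0) = -9/5 + 2*C1 + 2*C2 = 1. Solving gives C1 = 23/5, C2 = -16/5.

u = -3*exp(3*x)/5 - 16*exp(2*x)*sin(2*x)/5 + 23*cos(2*x)*exp(2*x)/5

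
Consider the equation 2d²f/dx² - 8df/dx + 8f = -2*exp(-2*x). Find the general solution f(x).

f = -exp(-2*x)/16 + C1*exp(2*x) + C2*x*exp(2*x)

Divide through by 2: f'' - 4f' + 4f = -exp(-2*x).
Characteristic equation r² - 4r + 4 = 0 has discriminant (-4)² - 4·(4) = 0, so r = 2 is a repeated root.
Hence f_h = (C1 + C2*x)*exp(2*x).
Try f_p = A*exp(-2*x). Substituting into the equation and dividing by exp(-2*x) gives A = -1/16, so f_p = -exp(-2*x)/16.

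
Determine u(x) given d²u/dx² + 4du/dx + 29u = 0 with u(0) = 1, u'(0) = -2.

u = cos(5*x)*exp(-2*x)

Characteristic equation r² + 4r + 29 = 0 has discriminant (4)² - 4·(29) = -100 < 0, so r = -2 ± 5i.
Hence u_h = C1*cos(5*x)*exp(-2*x) + C2*exp(-2*x)*sin(5*x).
Apply the initial conditions: u(0) = C1 = 1 and u'(0) = -2*C1 + 5*C2 = -2. Solving gives C1 = 1, C2 = 0.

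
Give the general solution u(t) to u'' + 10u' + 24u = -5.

u = -5/24 + C1*exp(-4*t) + C2*exp(-6*t)

Characteristic equation r² + 10r + 24 = 0 factors as (r + 4)(r + 6) = 0, so r = -4, -6.
Hence u_h = C1*exp(-4*t) + C2*exp(-6*t).
For the particular solution try u_p = A0. Substituting and matching coefficients of each power of t gives A0 = -5/24, so u_p = -5/24.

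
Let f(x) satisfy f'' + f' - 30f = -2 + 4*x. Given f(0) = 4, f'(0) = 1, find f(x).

Characteristic equation r² + r - 30 = 0 factors as (r + 6)(r - 5) = 0, so r = -6, 5.
Hence f_h = C1*exp(-6*x) + C2*exp(5*x).
For the particular solution try f_p = A0 + A1*x. Substituting and matching coefficients of each power of x gives A0 = 14/225, A1 = -2/15, so f_p = 14/225 - 2*x/15.
General solution: f = 14/225 - 2*x/15 + C1*exp(-6*x) + C2*exp(5*x).
Apply the initial conditions: f(0) = 14/225 + C1 + C2 = 4 and f'(0) = -2/15 - 6*C1 + 5*C2 = 1. Solving gives C1 = 167/99, C2 = 619/275.

f = 14/225 - 2*x/15 + 167*exp(-6*x)/99 + 619*exp(5*x)/275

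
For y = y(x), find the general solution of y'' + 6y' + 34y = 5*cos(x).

Characteristic equation r² + 6r + 34 = 0 has discriminant (6)² - 4·(34) = -100 < 0, so r = -3 ± 5i.
Hence y_h = C1*cos(5*x)*exp(-3*x) + C2*exp(-3*x)*sin(5*x).
Try y_p = A*cos(x) + B*sin(x). Substituting and equating the coefficients of cos(x) and sin(x) gives A = 11/75, B = 2/75, so y_p = 2*sin(x)/75 + 11*cos(x)/75.

y = 2*sin(x)/75 + 11*cos(x)/75 + C1*cos(5*x)*exp(-3*x) + C2*exp(-3*x)*sin(5*x)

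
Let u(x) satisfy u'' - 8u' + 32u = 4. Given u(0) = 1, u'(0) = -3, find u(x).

u = 1/8 - 13*exp(4*x)*sin(4*x)/8 + 7*cos(4*x)*exp(4*x)/8

Characteristic equation r² - 8r + 32 = 0 has discriminant (-8)² - 4·(32) = -64 < 0, so r = 4 ± 4i.
Hence u_h = C1*cos(4*x)*exp(4*x) + C2*exp(4*x)*sin(4*x).
For the particular solution try u_p = A0. Substituting and matching coefficients of each power of x gives A0 = 1/8, so u_p = 1/8.
General solution: u = 1/8 + C1*cos(4*x)*exp(4*x) + C2*exp(4*x)*sin(4*x).
Apply the initial conditions: u(0) = 1/8 + C1 = 1 and u'(0) = 4*C1 + 4*C2 = -3. Solving gives C1 = 7/8, C2 = -13/8.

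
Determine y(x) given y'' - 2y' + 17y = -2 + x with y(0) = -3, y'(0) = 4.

Characteristic equation r² - 2r + 17 = 0 has discriminant (-2)² - 4·(17) = -64 < 0, so r = 1 ± 4i.
Hence y_h = C1*cos(4*x)*exp(x) + C2*exp(x)*sin(4*x).
For the particular solution try y_p = A0 + A1*x. Substituting and matching coefficients of each power of x gives A0 = -32/289, A1 = 1/17, so y_p = -32/289 + x/17.
General solution: y = -32/289 + x/17 + C1*cos(4*x)*exp(x) + C2*exp(x)*sin(4*x).
Apply the initial conditions: y(0) = -32/289 + C1 = -3 and y'(0) = 1/17 + C1 + 4*C2 = 4. Solving gives C1 = -835/289, C2 = 987/578.

y = -32/289 + x/17 - 835*cos(4*x)*exp(x)/289 + 987*exp(x)*sin(4*x)/578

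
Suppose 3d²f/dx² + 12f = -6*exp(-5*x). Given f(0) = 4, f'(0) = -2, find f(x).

Divide through by 3: f'' + 4f = -2*exp(-5*x).
Characteristic equation r² + 4 = 0 has discriminant (0)² - 4·(4) = -16 < 0, so r = ± 2i.
Hence f_h = C1*cos(2*x) + C2*sin(2*x).
Try f_p = A*exp(-5*x). Substituting into the equation and dividing by exp(-5*x) gives A = -2/29, so f_p = -2*exp(-5*x)/29.
General solution: f = -2*exp(-5*x)/29 + C1*cos(2*x) + C2*sin(2*x).
Apply the initial conditions: f(0) = -2/29 + C1 = 4 and f'(0) = 10/29 + 2*C2 = -2. Solving gives C1 = 118/29, C2 = -34/29.

f = -34*sin(2*x)/29 - 2*exp(-5*x)/29 + 118*cos(2*x)/29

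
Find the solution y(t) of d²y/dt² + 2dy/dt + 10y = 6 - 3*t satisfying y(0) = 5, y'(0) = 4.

Characteristic equation r² + 2r + 10 = 0 has discriminant (2)² - 4·(10) = -36 < 0, so r = -1 ± 3i.
Hence y_h = C1*cos(3*t)*exp(-t) + C2*exp(-t)*sin(3*t).
For the particular solution try y_p = A0 + A1*t. Substituting and matching coefficients of each power of t gives A0 = 33/50, A1 = -3/10, so y_p = 33/50 - 3*t/10.
General solution: y = 33/50 - 3*t/10 + C1*cos(3*t)*exp(-t) + C2*exp(-t)*sin(3*t).
Apply the initial conditions: y(0) = 33/50 + C1 = 5 and y'(0) = -3/10 - C1 + 3*C2 = 4. Solving gives C1 = 217/50, C2 = 72/25.

y = 33/50 - 3*t/10 + 72*exp(-t)*sin(3*t)/25 + 217*cos(3*t)*exp(-t)/50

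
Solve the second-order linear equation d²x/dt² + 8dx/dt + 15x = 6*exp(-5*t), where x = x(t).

Characteristic equation r² + 8r + 15 = 0 factors as (r + 3)(r + 5) = 0, so r = -3, -5.
Hence x_h = C1*exp(-3*t) + C2*exp(-5*t).
Since exp(-5*t) solves the homogeneous equation (r = -5 is a root of multiplicity 1), multiply the trial by t. Try x_p = A*t*exp(-5*t). Substituting into the equation and dividing by exp(-5*t) gives A = -3, so x_p = -3*t*exp(-5*t).

x = C1*exp(-3*t) + C2*exp(-5*t) - 3*t*exp(-5*t)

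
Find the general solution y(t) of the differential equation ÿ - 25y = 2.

y = -2/25 + C1*exp(5*t) + C2*exp(-5*t)

Characteristic equation r² - 25 = 0 factors as (r - 5)(r + 5) = 0, so r = 5, -5.
Hence y_h = C1*exp(5*t) + C2*exp(-5*t).
For the particular solution try y_p = A0. Substituting and matching coefficients of each power of t gives A0 = -2/25, so y_p = -2/25.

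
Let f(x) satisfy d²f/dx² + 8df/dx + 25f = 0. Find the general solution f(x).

f = C1*cos(3*x)*exp(-4*x) + C2*exp(-4*x)*sin(3*x)

Characteristic equation r² + 8r + 25 = 0 has discriminant (8)² - 4·(25) = -36 < 0, so r = -4 ± 3i.
Hence f_h = C1*cos(3*x)*exp(-4*x) + C2*exp(-4*x)*sin(3*x).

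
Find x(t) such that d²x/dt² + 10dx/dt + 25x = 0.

Characteristic equation r² + 10r + 25 = 0 has discriminant (10)² - 4·(25) = 0, so r = -5 is a repeated root.
Hence x_h = (C1 + C2*t)*exp(-5*t).

x = C1*exp(-5*t) + C2*t*exp(-5*t)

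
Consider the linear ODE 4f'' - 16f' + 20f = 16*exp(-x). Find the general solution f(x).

Divide through by 4: f'' - 4f' + 5f = 4*exp(-x).
Characteristic equation r² - 4r + 5 = 0 has discriminant (-4)² - 4·(5) = -4 < 0, so r = 2 ± i.
Hence f_h = C1*cos(x)*exp(2*x) + C2*exp(2*x)*sin(x).
Try f_p = A*exp(-x). Substituting into the equation and dividing by exp(-x) gives A = 2/5, so f_p = 2*exp(-x)/5.

f = 2*exp(-x)/5 + C1*cos(x)*exp(2*x) + C2*exp(2*x)*sin(x)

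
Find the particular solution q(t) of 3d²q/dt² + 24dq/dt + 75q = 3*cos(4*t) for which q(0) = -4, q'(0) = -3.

q = 9*cos(4*t)/1105 + 32*sin(4*t)/1105 - 7053*exp(-4*t)*sin(3*t)/1105 - 4429*cos(3*t)*exp(-4*t)/1105

Divide through by 3: q'' + 8q' + 25q = cos(4*t).
Characteristic equation r² + 8r + 25 = 0 has discriminant (8)² - 4·(25) = -36 < 0, so r = -4 ± 3i.
Hence q_h = C1*cos(3*t)*exp(-4*t) + C2*exp(-4*t)*sin(3*t).
Try q_p = A*cos(4*t) + B*sin(4*t). Substituting and equating the coefficients of cos(4t) and sin(4t) gives A = 9/1105, B = 32/1105, so q_p = 9*cos(4*t)/1105 + 32*sin(4*t)/1105.
General solution: q = 9*cos(4*t)/1105 + 32*sin(4*t)/1105 + C1*cos(3*t)*exp(-4*t) + C2*exp(-4*t)*sin(3*t).
Apply the initial conditions: q(0) = 9/1105 + C1 = -4 and q'(0) = 128/1105 - 4*C1 + 3*C2 = -3. Solving gives C1 = -4429/1105, C2 = -7053/1105.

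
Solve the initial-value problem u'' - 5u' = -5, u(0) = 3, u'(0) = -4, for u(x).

Characteristic equation r² - 5r = 0 factors as (r - 5)r = 0, so r = 5, 0.
Hence u_h = C1*exp(5*x) + C2.
Since 1 solves the homogeneous equation (r = 0 is a root of multiplicity 1), multiply the trial by x. Try u_p = A*x. Substituting into the equation and dividing by 1 gives A = 1, so u_p = x.
General solution: u = C2 + x + C1*exp(5*x).
Apply the initial conditions: u(0) = C1 + C2 = 3 and u'(0) = 1 + 5*C1 = -4. Solving gives C1 = -1, C2 = 4.

u = 4 + x - exp(5*x)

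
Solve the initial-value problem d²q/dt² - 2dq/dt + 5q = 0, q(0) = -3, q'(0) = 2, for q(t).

q = -3*cos(2*t)*exp(t) + 5*exp(t)*sin(2*t)/2

Characteristic equation r² - 2r + 5 = 0 has discriminant (-2)² - 4·(5) = -16 < 0, so r = 1 ± 2i.
Hence q_h = C1*cos(2*t)*exp(t) + C2*exp(t)*sin(2*t).
Apply the initial conditions: q(0) = C1 = -3 and q'(0) = C1 + 2*C2 = 2. Solving gives C1 = -3, C2 = 5/2.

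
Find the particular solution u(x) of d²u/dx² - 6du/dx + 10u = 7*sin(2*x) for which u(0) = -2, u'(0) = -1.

Characteristic equation r² - 6r + 10 = 0 has discriminant (-6)² - 4·(10) = -4 < 0, so r = 3 ± i.
Hence u_h = C1*cos(x)*exp(3*x) + C2*exp(3*x)*sin(x).
Try u_p = A*cos(2*x) + B*sin(2*x). Substituting and equating the coefficients of cos(2x) and sin(2x) gives A = 7/15, B = 7/30, so u_p = 7*cos(2*x)/15 + 7*sin(2*x)/30.
General solution: u = 7*cos(2*x)/15 + 7*sin(2*x)/30 + C1*cos(x)*exp(3*x) + C2*exp(3*x)*sin(x).
Apply the initial conditions: u(0) = 7/15 + C1 = -2 and u'(0) = 7/15 + C2 + 3*C1 = -1. Solving gives C1 = -37/15, C2 = 89/15.

u = 7*cos(2*x)/15 + 7*sin(2*x)/30 - 37*cos(x)*exp(3*x)/15 + 89*exp(3*x)*sin(x)/15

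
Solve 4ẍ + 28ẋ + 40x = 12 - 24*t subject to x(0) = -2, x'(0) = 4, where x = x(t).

x = 18/25 - 3*exp(-2*t) - 3*t/5 + 7*exp(-5*t)/25

Divide through by 4: x'' + 7x' + 10x = 3 - 6*t.
Characteristic equation r² + 7r + 10 = 0 factors as (r + 5)(r + 2) = 0, so r = -5, -2.
Hence x_h = C1*exp(-5*t) + C2*exp(-2*t).
For the particular solution try x_p = A0 + A1*t. Substituting and matching coefficients of each power of t gives A0 = 18/25, A1 = -3/5, so x_p = 18/25 - 3*t/5.
General solution: x = 18/25 - 3*t/5 + C1*exp(-5*t) + C2*exp(-2*t).
Apply the initial conditions: x(0) = 18/25 + C1 + C2 = -2 and x'(0) = -3/5 - 5*C1 - 2*C2 = 4. Solving gives C1 = 7/25, C2 = -3.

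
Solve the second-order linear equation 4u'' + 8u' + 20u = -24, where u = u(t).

Divide through by 4: u'' + 2u' + 5u = -6.
Characteristic equation r² + 2r + 5 = 0 has discriminant (2)² - 4·(5) = -16 < 0, so r = -1 ± 2i.
Hence u_h = C1*cos(2*t)*exp(-t) + C2*exp(-t)*sin(2*t).
For the particular solution try u_p = A0. Substituting and matching coefficients of each power of t gives A0 = -6/5, so u_p = -6/5.

u = -6/5 + C1*cos(2*t)*exp(-t) + C2*exp(-t)*sin(2*t)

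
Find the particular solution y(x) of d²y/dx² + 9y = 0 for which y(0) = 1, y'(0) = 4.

Characteristic equation r² + 9 = 0 has discriminant (0)² - 4·(9) = -36 < 0, so r = ± 3i.
Hence y_h = C1*cos(3*x) + C2*sin(3*x).
Apply the initial conditions: y(0) = C1 = 1 and y'(0) = 3*C2 = 4. Solving gives C1 = 1, C2 = 4/3.

y = 4*sin(3*x)/3 + cos(3*x)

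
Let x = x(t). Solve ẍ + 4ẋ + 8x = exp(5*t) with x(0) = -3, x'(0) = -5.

Characteristic equation r² + 4r + 8 = 0 has discriminant (4)² - 4·(8) = -16 < 0, so r = -2 ± 2i.
Hence x_h = C1*cos(2*t)*exp(-2*t) + C2*exp(-2*t)*sin(2*t).
Try x_p = A*exp(5*t). Substituting into the equation and dividing by exp(5*t) gives A = 1/53, so x_p = exp(5*t)/53.
General solution: x = exp(5*t)/53 + C1*cos(2*t)*exp(-2*t) + C2*exp(-2*t)*sin(2*t).
Apply the initial conditions: x(0) = 1/53 + C1 = -3 and x'(0) = 5/53 - 2*C1 + 2*C2 = -5. Solving gives C1 = -160/53, C2 = -295/53.

x = exp(5*t)/53 - 295*exp(-2*t)*sin(2*t)/53 - 160*cos(2*t)*exp(-2*t)/53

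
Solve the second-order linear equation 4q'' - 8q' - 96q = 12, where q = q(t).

q = -1/8 + C1*exp(6*t) + C2*exp(-4*t)

Divide through by 4: q'' - 2q' - 24q = 3.
Characteristic equation r² - 2r - 24 = 0 factors as (r - 6)(r + 4) = 0, so r = 6, -4.
Hence q_h = C1*exp(6*t) + C2*exp(-4*t).
For the particular solution try q_p = A0. Substituting and matching coefficients of each power of t gives A0 = -1/8, so q_p = -1/8.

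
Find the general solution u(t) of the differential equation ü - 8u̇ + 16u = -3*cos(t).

u = -45*cos(t)/289 + 24*sin(t)/289 + C1*exp(4*t) + C2*t*exp(4*t)

Characteristic equation r² - 8r + 16 = 0 has discriminant (-8)² - 4·(16) = 0, so r = 4 is a repeated root.
Hence u_h = (C1 + C2*t)*exp(4*t).
Try u_p = A*cos(t) + B*sin(t). Substituting and equating the coefficients of cos(t) and sin(t) gives A = -45/289, B = 24/289, so u_p = -45*cos(t)/289 + 24*sin(t)/289.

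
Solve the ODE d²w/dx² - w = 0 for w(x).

w = C1*exp(-x) + C2*exp(x)

Characteristic equation r² - 1 = 0 factors as (r + 1)(r - 1) = 0, so r = -1, 1.
Hence w_h = C1*exp(-x) + C2*exp(x).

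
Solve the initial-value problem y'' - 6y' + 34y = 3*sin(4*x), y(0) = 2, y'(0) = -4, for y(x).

y = 2*cos(4*x)/25 + 3*sin(4*x)/50 - 2*exp(3*x)*sin(5*x) + 48*cos(5*x)*exp(3*x)/25

Characteristic equation r² - 6r + 34 = 0 has discriminant (-6)² - 4·(34) = -100 < 0, so r = 3 ± 5i.
Hence y_h = C1*cos(5*x)*exp(3*x) + C2*exp(3*x)*sin(5*x).
Try y_p = A*cos(4*x) + B*sin(4*x). Substituting and equating the coefficients of cos(4x) and sin(4x) gives A = 2/25, B = 3/50, so y_p = 2*cos(4*x)/25 + 3*sin(4*x)/50.
General solution: y = 2*cos(4*x)/25 + 3*sin(4*x)/50 + C1*cos(5*x)*exp(3*x) + C2*exp(3*x)*sin(5*x).
Apply the initial conditions: y(0) = 2/25 + C1 = 2 and y'(0) = 6/25 + 3*C1 + 5*C2 = -4. Solving gives C1 = 48/25, C2 = -2.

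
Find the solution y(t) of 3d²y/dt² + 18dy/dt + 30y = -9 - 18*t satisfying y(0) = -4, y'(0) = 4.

y = 3/50 - 3*t/5 - 379*exp(-3*t)*sin(t)/50 - 203*cos(t)*exp(-3*t)/50

Divide through by 3: y'' + 6y' + 10y = -3 - 6*t.
Characteristic equation r² + 6r + 10 = 0 has discriminant (6)² - 4·(10) = -4 < 0, so r = -3 ± i.
Hence y_h = C1*cos(t)*exp(-3*t) + C2*exp(-3*t)*sin(t).
For the particular solution try y_p = A0 + A1*t. Substituting and matching coefficients of each power of t gives A0 = 3/50, A1 = -3/5, so y_p = 3/50 - 3*t/5.
General solution: y = 3/50 - 3*t/5 + C1*cos(t)*exp(-3*t) + C2*exp(-3*t)*sin(t).
Apply the initial conditions: y(0) = 3/50 + C1 = -4 and y'(0) = -3/5 + C2 - 3*C1 = 4. Solving gives C1 = -203/50, C2 = -379/50.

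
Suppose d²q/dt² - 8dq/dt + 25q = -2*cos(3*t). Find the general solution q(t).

Characteristic equation r² - 8r + 25 = 0 has discriminant (-8)² - 4·(25) = -36 < 0, so r = 4 ± 3i.
Hence q_h = C1*cos(3*t)*exp(4*t) + C2*exp(4*t)*sin(3*t).
Try q_p = A*cos(3*t) + B*sin(3*t). Substituting and equating the coefficients of cos(3t) and sin(3t) gives A = -1/26, B = 3/52, so q_p = -cos(3*t)/26 + 3*sin(3*t)/52.

q = -cos(3*t)/26 + 3*sin(3*t)/52 + C1*cos(3*t)*exp(4*t) + C2*exp(4*t)*sin(3*t)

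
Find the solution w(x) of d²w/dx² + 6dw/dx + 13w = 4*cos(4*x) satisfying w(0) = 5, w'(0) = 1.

w = -4*cos(4*x)/195 + 32*sin(4*x)/195 + 979*cos(2*x)*exp(-3*x)/195 + 1502*exp(-3*x)*sin(2*x)/195

Characteristic equation r² + 6r + 13 = 0 has discriminant (6)² - 4·(13) = -16 < 0, so r = -3 ± 2i.
Hence w_h = C1*cos(2*x)*exp(-3*x) + C2*exp(-3*x)*sin(2*x).
Try w_p = A*cos(4*x) + B*sin(4*x). Substituting and equating the coefficients of cos(4x) and sin(4x) gives A = -4/195, B = 32/195, so w_p = -4*cos(4*x)/195 + 32*sin(4*x)/195.
General solution: w = -4*cos(4*x)/195 + 32*sin(4*x)/195 + C1*cos(2*x)*exp(-3*x) + C2*exp(-3*x)*sin(2*x).
Apply the initial conditions: w(0) = -4/195 + C1 = 5 and w'(0) = 128/195 - 3*C1 + 2*C2 = 1. Solving gives C1 = 979/195, C2 = 1502/195.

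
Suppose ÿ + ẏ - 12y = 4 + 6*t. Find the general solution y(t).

Characteristic equation r² + r - 12 = 0 factors as (r + 4)(r - 3) = 0, so r = -4, 3.
Hence y_h = C1*exp(-4*t) + C2*exp(3*t).
For the particular solution try y_p = A0 + A1*t. Substituting and matching coefficients of each power of t gives A0 = -3/8, A1 = -1/2, so y_p = -3/8 - t/2.

y = -3/8 - t/2 + C1*exp(-4*t) + C2*exp(3*t)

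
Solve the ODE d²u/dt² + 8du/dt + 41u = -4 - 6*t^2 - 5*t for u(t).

u = -5360/68921 - 109*t/1681 - 6*t**2/41 + C1*cos(5*t)*exp(-4*t) + C2*exp(-4*t)*sin(5*t)

Characteristic equation r² + 8r + 41 = 0 has discriminant (8)² - 4·(41) = -100 < 0, so r = -4 ± 5i.
Hence u_h = C1*cos(5*t)*exp(-4*t) + C2*exp(-4*t)*sin(5*t).
For the particular solution try u_p = A0 + A1*t + A2*t^2. Substituting and matching coefficients of each power of t gives A0 = -5360/68921, A1 = -109/1681, A2 = -6/41, so u_p = -5360/68921 - 109*t/1681 - 6*t^2/41.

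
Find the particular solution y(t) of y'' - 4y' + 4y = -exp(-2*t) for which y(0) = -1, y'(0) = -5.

Characteristic equation r² - 4r + 4 = 0 has discriminant (-4)² - 4·(4) = 0, so r = 2 is a repeated root.
Hence y_h = (C1 + C2*t)*exp(2*t).
Try y_p = A*exp(-2*t). Substituting into the equation and dividing by exp(-2*t) gives A = -1/16, so y_p = -exp(-2*t)/16.
General solution: y = -exp(-2*t)/16 + C1*exp(2*t) + C2*t*exp(2*t).
Apply the initial conditions: y(0) = -1/16 + C1 = -1 and y'(0) = 1/8 + C2 + 2*C1 = -5. Solving gives C1 = -15/16, C2 = -13/4.

y = -15*exp(2*t)/16 - exp(-2*t)/16 - 13*t*exp(2*t)/4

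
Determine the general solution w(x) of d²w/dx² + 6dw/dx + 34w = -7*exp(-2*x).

Characteristic equation r² + 6r + 34 = 0 has discriminant (6)² - 4·(34) = -100 < 0, so r = -3 ± 5i.
Hence w_h = C1*cos(5*x)*exp(-3*x) + C2*exp(-3*x)*sin(5*x).
Try w_p = A*exp(-2*x). Substituting into the equation and dividing by exp(-2*x) gives A = -7/26, so w_p = -7*exp(-2*x)/26.

w = -7*exp(-2*x)/26 + C1*cos(5*x)*exp(-3*x) + C2*exp(-3*x)*sin(5*x)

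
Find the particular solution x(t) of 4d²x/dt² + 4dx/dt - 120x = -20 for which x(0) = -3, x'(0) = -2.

Divide through by 4: x'' + x' - 30x = -5.
Characteristic equation r² + r - 30 = 0 factors as (r - 5)(r + 6) = 0, so r = 5, -6.
Hence x_h = C1*exp(5*t) + C2*exp(-6*t).
For the particular solution try x_p = A0. Substituting and matching coefficients of each power of t gives A0 = 1/6, so x_p = 1/6.
General solution: x = 1/6 + C1*exp(5*t) + C2*exp(-6*t).
Apply the initial conditions: x(0) = 1/6 + C1 + C2 = -3 and x'(0) = -6*C2 + 5*C1 = -2. Solving gives C1 = -21/11, C2 = -83/66.

x = 1/6 - 83*exp(-6*t)/66 - 21*exp(5*t)/11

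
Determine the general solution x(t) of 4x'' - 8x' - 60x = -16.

Divide through by 4: x'' - 2x' - 15x = -4.
Characteristic equation r² - 2r - 15 = 0 factors as (r - 5)(r + 3) = 0, so r = 5, -3.
Hence x_h = C1*exp(5*t) + C2*exp(-3*t).
For the particular solution try x_p = A0. Substituting and matching coefficients of each power of t gives A0 = 4/15, so x_p = 4/15.

x = 4/15 + C1*exp(5*t) + C2*exp(-3*t)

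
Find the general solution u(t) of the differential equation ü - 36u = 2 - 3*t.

u = -1/18 + t/12 + C1*exp(6*t) + C2*exp(-6*t)

Characteristic equation r² - 36 = 0 factors as (r - 6)(r + 6) = 0, so r = 6, -6.
Hence u_h = C1*exp(6*t) + C2*exp(-6*t).
For the particular solution try u_p = A0 + A1*t. Substituting and matching coefficients of each power of t gives A0 = -1/18, A1 = 1/12, so u_p = -1/18 + t/12.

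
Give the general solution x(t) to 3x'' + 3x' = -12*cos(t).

x = C2 - 2*sin(t) + 2*cos(t) + C1*exp(-t)

Divide through by 3: x'' + x' = -4*cos(t).
Characteristic equation r² + r = 0 factors as (r + 1)r = 0, so r = -1, 0.
Hence x_h = C1*exp(-t) + C2.
Try x_p = A*cos(t) + B*sin(t). Substituting and equating the coefficients of cos(t) and sin(t) gives A = 2, B = -2, so x_p = -2*sin(t) + 2*cos(t).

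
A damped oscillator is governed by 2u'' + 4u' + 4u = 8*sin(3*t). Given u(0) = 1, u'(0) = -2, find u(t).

Divide through by 2: u'' + 2u' + 2u = 4*sin(3*t).
Characteristic equation r² + 2r + 2 = 0 has discriminant (2)² - 4·(2) = -4 < 0, so r = -1 ± i.
Hence u_h = C1*cos(t)*exp(-t) + C2*exp(-t)*sin(t).
Try u_p = A*cos(3*t) + B*sin(3*t). Substituting and equating the coefficients of cos(3t) and sin(3t) gives A = -24/85, B = -28/85, so u_p = -28*sin(3*t)/85 - 24*cos(3*t)/85.
General solution: u = -28*sin(3*t)/85 - 24*cos(3*t)/85 + C1*cos(t)*exp(-t) + C2*exp(-t)*sin(t).
Apply the initial conditions: u(0) = -24/85 + C1 = 1 and u'(0) = -84/85 + C2 - C1 = -2. Solving gives C1 = 109/85, C2 = 23/85.

u = -28*sin(3*t)/85 - 24*cos(3*t)/85 + 23*exp(-t)*sin(t)/85 + 109*cos(t)*exp(-t)/85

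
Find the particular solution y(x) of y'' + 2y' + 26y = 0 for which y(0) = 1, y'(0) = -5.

y = cos(5*x)*exp(-x) - 4*exp(-x)*sin(5*x)/5

Characteristic equation r² + 2r + 26 = 0 has discriminant (2)² - 4·(26) = -100 < 0, so r = -1 ± 5i.
Hence y_h = C1*cos(5*x)*exp(-x) + C2*exp(-x)*sin(5*x).
Apply the initial conditions: y(0) = C1 = 1 and y'(0) = -C1 + 5*C2 = -5. Solving gives C1 = 1, C2 = -4/5.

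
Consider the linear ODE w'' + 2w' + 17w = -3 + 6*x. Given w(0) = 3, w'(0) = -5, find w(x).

w = -63/289 + 6*x/17 - 617*exp(-x)*sin(4*x)/1156 + 930*cos(4*x)*exp(-x)/289

Characteristic equation r² + 2r + 17 = 0 has discriminant (2)² - 4·(17) = -64 < 0, so r = -1 ± 4i.
Hence w_h = C1*cos(4*x)*exp(-x) + C2*exp(-x)*sin(4*x).
For the particular solution try w_p = A0 + A1*x. Substituting and matching coefficients of each power of x gives A0 = -63/289, A1 = 6/17, so w_p = -63/289 + 6*x/17.
General solution: w = -63/289 + 6*x/17 + C1*cos(4*x)*exp(-x) + C2*exp(-x)*sin(4*x).
Apply the initial conditions: w(0) = -63/289 + C1 = 3 and w'(0) = 6/17 - C1 + 4*C2 = -5. Solving gives C1 = 930/289, C2 = -617/1156.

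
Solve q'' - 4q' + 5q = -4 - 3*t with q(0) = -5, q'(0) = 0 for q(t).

q = -32/25 - 3*t/5 - 93*cos(t)*exp(2*t)/25 + 201*exp(2*t)*sin(t)/25

Characteristic equation r² - 4r + 5 = 0 has discriminant (-4)² - 4·(5) = -4 < 0, so r = 2 ± i.
Hence q_h = C1*cos(t)*exp(2*t) + C2*exp(2*t)*sin(t).
For the particular solution try q_p = A0 + A1*t. Substituting and matching coefficients of each power of t gives A0 = -32/25, A1 = -3/5, so q_p = -32/25 - 3*t/5.
General solution: q = -32/25 - 3*t/5 + C1*cos(t)*exp(2*t) + C2*exp(2*t)*sin(t).
Apply the initial conditions: q(0) = -32/25 + C1 = -5 and q'(0) = -3/5 + C2 + 2*C1 = 0. Solving gives C1 = -93/25, C2 = 201/25.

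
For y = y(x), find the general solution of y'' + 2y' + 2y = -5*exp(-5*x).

Characteristic equation r² + 2r + 2 = 0 has discriminant (2)² - 4·(2) = -4 < 0, so r = -1 ± i.
Hence y_h = C1*cos(x)*exp(-x) + C2*exp(-x)*sin(x).
Try y_p = A*exp(-5*x). Substituting into the equation and dividing by exp(-5*x) gives A = -5/17, so y_p = -5*exp(-5*x)/17.

y = -5*exp(-5*x)/17 + C1*cos(x)*exp(-x) + C2*exp(-x)*sin(x)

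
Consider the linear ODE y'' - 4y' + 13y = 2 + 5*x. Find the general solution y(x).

Characteristic equation r² - 4r + 13 = 0 has discriminant (-4)² - 4·(13) = -36 < 0, so r = 2 ± 3i.
Hence y_h = C1*cos(3*x)*exp(2*x) + C2*exp(2*x)*sin(3*x).
For the particular solution try y_p = A0 + A1*x. Substituting and matching coefficients of each power of x gives A0 = 46/169, A1 = 5/13, so y_p = 46/169 + 5*x/13.

y = 46/169 + 5*x/13 + C1*cos(3*x)*exp(2*x) + C2*exp(2*x)*sin(3*x)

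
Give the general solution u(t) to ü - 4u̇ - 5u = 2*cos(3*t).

Characteristic equation r² - 4r - 5 = 0 factors as (r - 5)(r + 1) = 0, so r = 5, -1.
Hence u_h = C1*exp(5*t) + C2*exp(-t).
Try u_p = A*cos(3*t) + B*sin(3*t). Substituting and equating the coefficients of cos(3t) and sin(3t) gives A = -7/85, B = -6/85, so u_p = -7*cos(3*t)/85 - 6*sin(3*t)/85.

u = -7*cos(3*t)/85 - 6*sin(3*t)/85 + C1*exp(5*t) + C2*exp(-t)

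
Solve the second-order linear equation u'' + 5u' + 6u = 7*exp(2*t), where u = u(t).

u = 7*exp(2*t)/20 + C1*exp(-3*t) + C2*exp(-2*t)

Characteristic equation r² + 5r + 6 = 0 factors as (r + 3)(r + 2) = 0, so r = -3, -2.
Hence u_h = C1*exp(-3*t) + C2*exp(-2*t).
Try u_p = A*exp(2*t). Substituting into the equation and dividing by exp(2*t) gives A = 7/20, so u_p = 7*exp(2*t)/20.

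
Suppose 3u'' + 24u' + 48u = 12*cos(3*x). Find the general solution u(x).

u = 28*cos(3*x)/625 + 96*sin(3*x)/625 + C1*exp(-4*x) + C2*x*exp(-4*x)

Divide through by 3: u'' + 8u' + 16u = 4*cos(3*x).
Characteristic equation r² + 8r + 16 = 0 has discriminant (8)² - 4·(16) = 0, so r = -4 is a repeated root.
Hence u_h = (C1 + C2*x)*exp(-4*x).
Try u_p = A*cos(3*x) + B*sin(3*x). Substituting and equating the coefficients of cos(3x) and sin(3x) gives A = 28/625, B = 96/625, so u_p = 28*cos(3*x)/625 + 96*sin(3*x)/625.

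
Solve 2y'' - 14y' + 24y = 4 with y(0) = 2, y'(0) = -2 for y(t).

Divide through by 2: y'' - 7y' + 12y = 2.
Characteristic equation r² - 7r + 12 = 0 factors as (r - 3)(r - 4) = 0, so r = 3, 4.
Hence y_h = C1*exp(3*t) + C2*exp(4*t).
For the particular solution try y_p = A0. Substituting and matching coefficients of each power of t gives A0 = 1/6, so y_p = 1/6.
General solution: y = 1/6 + C1*exp(3*t) + C2*exp(4*t).
Apply the initial conditions: y(0) = 1/6 + C1 + C2 = 2 and y'(0) = 3*C1 + 4*C2 = -2. Solving gives C1 = 28/3, C2 = -15/2.

y = 1/6 - 15*exp(4*t)/2 + 28*exp(3*t)/3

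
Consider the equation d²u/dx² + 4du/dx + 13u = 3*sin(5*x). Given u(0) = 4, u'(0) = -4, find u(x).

Characteristic equation r² + 4r + 13 = 0 has discriminant (4)² - 4·(13) = -36 < 0, so r = -2 ± 3i.
Hence u_h = C1*cos(3*x)*exp(-2*x) + C2*exp(-2*x)*sin(3*x).
Try u_p = A*cos(5*x) + B*sin(5*x). Substituting and equating the coefficients of cos(5x) and sin(5x) gives A = -15/136, B = -9/136, so u_p = -15*cos(5*x)/136 - 9*sin(5*x)/136.
General solution: u = -15*cos(5*x)/136 - 9*sin(5*x)/136 + C1*cos(3*x)*exp(-2*x) + C2*exp(-2*x)*sin(3*x).
Apply the initial conditions: u(0) = -15/136 + C1 = 4 and u'(0) = -45/136 - 2*C1 + 3*C2 = -4. Solving gives C1 = 559/136, C2 = 619/408.

u = -15*cos(5*x)/136 - 9*sin(5*x)/136 + 559*cos(3*x)*exp(-2*x)/136 + 619*exp(-2*x)*sin(3*x)/408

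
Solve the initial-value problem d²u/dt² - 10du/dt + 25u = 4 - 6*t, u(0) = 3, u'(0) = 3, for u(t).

u = 8/125 - 6*t/25 + 367*exp(5*t)/125 - 286*t*exp(5*t)/25

Characteristic equation r² - 10r + 25 = 0 has discriminant (-10)² - 4·(25) = 0, so r = 5 is a repeated root.
Hence u_h = (C1 + C2*t)*exp(5*t).
For the particular solution try u_p = A0 + A1*t. Substituting and matching coefficients of each power of t gives A0 = 8/125, A1 = -6/25, so u_p = 8/125 - 6*t/25.
General solution: u = 8/125 - 6*t/25 + C1*exp(5*t) + C2*t*exp(5*t).
Apply the initial conditions: u(0) = 8/125 + C1 = 3 and u'(0) = -6/25 + C2 + 5*C1 = 3. Solving gives C1 = 367/125, C2 = -286/25.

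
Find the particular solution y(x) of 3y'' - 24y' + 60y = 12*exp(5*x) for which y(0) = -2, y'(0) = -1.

y = 4*exp(5*x)/5 - 14*cos(2*x)*exp(4*x)/5 + 31*exp(4*x)*sin(2*x)/10

Divide through by 3: y'' - 8y' + 20y = 4*exp(5*x).
Characteristic equation r² - 8r + 20 = 0 has discriminant (-8)² - 4·(20) = -16 < 0, so r = 4 ± 2i.
Hence y_h = C1*cos(2*x)*exp(4*x) + C2*exp(4*x)*sin(2*x).
Try y_p = A*exp(5*x). Substituting into the equation and dividing by exp(5*x) gives A = 4/5, so y_p = 4*exp(5*x)/5.
General solution: y = 4*exp(5*x)/5 + C1*cos(2*x)*exp(4*x) + C2*exp(4*x)*sin(2*x).
Apply the initial conditions: y(0) = 4/5 + C1 = -2 and y'(0) = 4 + 2*C2 + 4*C1 = -1. Solving gives C1 = -14/5, C2 = 31/10.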